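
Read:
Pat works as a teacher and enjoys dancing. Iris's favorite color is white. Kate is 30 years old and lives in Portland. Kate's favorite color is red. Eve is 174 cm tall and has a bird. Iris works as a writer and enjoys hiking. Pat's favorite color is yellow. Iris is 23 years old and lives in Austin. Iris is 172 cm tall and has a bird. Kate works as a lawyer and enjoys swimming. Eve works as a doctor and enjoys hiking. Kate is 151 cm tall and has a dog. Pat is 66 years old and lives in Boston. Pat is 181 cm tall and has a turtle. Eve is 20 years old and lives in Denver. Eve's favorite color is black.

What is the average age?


Sum=139, n=4, avg=34.75

34.75


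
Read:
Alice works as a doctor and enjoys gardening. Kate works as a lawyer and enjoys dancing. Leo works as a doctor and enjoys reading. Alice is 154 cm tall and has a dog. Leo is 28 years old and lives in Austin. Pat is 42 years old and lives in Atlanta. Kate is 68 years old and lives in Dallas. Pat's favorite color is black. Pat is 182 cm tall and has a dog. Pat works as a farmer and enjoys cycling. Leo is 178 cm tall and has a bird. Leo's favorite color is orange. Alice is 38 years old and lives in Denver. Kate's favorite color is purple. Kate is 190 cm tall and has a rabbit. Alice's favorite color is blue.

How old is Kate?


Kate is 68 years old

68


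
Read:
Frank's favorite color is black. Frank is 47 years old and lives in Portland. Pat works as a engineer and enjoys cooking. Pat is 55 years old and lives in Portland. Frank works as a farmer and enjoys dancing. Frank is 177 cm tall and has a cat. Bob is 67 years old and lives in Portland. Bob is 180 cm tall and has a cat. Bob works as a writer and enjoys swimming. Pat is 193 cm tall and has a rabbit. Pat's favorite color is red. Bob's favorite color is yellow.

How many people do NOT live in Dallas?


Not in Dallas: 3

3


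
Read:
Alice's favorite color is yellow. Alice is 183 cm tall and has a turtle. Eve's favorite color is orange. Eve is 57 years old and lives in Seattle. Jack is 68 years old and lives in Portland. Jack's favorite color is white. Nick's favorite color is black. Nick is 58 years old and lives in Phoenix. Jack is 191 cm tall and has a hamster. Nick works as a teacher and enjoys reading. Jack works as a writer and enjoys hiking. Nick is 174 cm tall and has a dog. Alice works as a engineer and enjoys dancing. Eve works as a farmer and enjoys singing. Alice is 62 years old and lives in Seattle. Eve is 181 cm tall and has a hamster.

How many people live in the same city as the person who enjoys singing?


Person with hobby singing is Eve, city Seattle. Count = 2

2


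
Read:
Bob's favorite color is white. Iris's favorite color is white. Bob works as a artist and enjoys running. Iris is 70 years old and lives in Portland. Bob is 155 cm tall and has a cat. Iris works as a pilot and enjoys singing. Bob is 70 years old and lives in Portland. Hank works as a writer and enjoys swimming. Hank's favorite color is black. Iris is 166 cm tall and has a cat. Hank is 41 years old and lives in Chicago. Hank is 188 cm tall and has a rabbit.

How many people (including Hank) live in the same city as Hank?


Hank lives in Chicago. Count = 1

1


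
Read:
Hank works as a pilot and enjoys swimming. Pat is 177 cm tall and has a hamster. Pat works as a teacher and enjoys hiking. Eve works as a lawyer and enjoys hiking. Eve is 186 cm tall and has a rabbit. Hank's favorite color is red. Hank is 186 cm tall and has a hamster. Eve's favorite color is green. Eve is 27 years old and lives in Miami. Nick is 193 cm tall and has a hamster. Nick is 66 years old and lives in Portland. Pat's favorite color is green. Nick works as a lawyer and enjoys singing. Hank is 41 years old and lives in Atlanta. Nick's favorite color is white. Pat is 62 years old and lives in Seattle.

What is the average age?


Sum=196, n=4, avg=49

49


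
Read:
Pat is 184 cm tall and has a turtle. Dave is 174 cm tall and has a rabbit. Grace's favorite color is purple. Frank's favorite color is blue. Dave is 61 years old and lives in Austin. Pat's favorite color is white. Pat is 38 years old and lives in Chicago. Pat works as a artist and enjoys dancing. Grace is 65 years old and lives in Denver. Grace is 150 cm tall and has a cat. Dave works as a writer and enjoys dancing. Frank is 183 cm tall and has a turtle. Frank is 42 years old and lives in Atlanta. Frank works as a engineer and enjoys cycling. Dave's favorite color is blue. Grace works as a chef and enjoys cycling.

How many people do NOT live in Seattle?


Not in Seattle: 4

4


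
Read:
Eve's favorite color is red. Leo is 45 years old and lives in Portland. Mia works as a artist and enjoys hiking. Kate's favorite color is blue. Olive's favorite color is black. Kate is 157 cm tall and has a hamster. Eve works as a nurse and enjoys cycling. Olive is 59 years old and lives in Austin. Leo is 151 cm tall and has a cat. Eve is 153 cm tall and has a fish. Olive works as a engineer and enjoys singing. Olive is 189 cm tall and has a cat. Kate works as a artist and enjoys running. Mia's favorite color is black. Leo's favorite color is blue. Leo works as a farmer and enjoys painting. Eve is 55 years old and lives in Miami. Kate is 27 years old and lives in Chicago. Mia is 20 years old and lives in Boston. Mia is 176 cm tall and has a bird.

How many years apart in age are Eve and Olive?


55 vs 59, diff = 4

4


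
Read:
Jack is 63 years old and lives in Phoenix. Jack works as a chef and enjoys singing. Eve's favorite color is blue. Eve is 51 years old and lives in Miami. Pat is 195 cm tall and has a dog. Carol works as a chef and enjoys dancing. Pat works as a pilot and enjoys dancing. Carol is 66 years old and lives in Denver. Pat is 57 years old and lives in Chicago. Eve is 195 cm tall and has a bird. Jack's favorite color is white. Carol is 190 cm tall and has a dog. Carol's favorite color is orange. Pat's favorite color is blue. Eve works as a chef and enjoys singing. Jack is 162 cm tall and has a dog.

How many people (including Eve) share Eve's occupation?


Eve is a chef. Count = 3

3


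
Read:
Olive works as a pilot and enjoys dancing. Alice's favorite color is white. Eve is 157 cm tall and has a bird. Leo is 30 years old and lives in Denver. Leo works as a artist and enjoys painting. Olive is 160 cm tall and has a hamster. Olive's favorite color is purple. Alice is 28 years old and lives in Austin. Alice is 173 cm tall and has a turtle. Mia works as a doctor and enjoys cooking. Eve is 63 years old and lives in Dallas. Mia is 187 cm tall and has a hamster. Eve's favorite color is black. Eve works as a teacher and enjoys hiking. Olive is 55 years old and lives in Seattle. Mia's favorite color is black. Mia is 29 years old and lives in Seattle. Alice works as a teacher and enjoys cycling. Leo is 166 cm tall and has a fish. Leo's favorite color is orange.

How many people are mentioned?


People: Eve, Mia, Alice, Olive, Leo. Count = 5

5


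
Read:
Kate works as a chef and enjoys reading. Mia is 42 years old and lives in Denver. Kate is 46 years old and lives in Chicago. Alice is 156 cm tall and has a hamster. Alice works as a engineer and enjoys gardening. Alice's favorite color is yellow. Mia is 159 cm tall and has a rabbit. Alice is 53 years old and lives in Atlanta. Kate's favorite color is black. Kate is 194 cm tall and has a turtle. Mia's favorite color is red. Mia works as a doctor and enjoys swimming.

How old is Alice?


Alice is 53 years old

53


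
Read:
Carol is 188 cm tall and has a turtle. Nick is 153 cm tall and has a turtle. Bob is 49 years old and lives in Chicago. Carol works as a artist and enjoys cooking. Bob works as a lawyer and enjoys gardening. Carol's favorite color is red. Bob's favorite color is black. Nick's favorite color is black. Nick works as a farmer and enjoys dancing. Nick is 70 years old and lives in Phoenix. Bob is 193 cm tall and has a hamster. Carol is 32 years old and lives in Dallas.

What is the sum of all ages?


32+70+49 = 151

151


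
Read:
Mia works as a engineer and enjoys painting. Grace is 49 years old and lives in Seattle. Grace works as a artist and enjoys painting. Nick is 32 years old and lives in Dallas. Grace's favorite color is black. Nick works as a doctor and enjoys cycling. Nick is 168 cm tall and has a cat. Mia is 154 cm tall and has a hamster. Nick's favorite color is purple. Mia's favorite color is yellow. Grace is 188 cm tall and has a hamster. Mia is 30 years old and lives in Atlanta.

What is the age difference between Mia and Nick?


|30 - 32| = 2

2


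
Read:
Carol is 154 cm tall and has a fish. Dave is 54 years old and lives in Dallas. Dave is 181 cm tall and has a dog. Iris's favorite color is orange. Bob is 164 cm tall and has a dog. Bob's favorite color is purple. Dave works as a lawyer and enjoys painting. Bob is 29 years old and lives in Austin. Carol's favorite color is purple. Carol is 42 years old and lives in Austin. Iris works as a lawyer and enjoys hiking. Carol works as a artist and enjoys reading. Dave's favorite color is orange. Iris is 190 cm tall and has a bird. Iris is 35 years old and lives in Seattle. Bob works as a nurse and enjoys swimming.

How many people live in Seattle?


Count in Seattle: 1

1


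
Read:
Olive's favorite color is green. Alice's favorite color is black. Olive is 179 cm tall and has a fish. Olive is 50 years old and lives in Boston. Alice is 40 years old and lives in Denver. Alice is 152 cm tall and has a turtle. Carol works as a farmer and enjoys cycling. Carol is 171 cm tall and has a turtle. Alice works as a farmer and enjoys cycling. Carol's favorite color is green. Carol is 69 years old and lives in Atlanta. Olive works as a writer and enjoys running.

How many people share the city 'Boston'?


Count: 1

1


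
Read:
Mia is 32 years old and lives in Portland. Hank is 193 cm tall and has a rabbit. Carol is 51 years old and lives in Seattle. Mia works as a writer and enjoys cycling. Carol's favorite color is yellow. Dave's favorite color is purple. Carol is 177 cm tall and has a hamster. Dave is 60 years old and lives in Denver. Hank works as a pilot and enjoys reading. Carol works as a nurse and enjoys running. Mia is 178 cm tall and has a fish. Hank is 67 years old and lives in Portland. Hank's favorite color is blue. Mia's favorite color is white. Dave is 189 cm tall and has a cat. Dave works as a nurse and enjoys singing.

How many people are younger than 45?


Filter: 1

1


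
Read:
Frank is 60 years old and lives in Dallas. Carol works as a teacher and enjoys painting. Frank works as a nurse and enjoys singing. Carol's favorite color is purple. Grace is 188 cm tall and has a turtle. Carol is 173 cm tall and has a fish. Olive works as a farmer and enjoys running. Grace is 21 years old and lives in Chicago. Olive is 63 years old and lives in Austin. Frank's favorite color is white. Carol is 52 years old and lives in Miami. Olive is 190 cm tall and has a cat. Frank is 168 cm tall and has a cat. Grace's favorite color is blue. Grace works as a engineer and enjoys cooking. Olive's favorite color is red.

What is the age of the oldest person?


Oldest: Olive at 63

63


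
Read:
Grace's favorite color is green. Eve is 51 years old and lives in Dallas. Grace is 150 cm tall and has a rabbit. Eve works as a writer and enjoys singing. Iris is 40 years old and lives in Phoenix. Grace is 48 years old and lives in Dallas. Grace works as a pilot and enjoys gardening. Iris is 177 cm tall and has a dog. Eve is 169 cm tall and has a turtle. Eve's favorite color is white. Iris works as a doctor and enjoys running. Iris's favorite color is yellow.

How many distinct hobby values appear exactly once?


Unique hobby values: 3

3


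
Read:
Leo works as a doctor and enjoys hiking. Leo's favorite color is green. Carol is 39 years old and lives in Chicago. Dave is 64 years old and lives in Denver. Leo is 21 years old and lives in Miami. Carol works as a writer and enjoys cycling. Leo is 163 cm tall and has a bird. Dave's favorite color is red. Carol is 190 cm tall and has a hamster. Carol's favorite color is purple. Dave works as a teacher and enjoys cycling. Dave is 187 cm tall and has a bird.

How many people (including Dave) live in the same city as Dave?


Dave lives in Denver. Count = 1

1


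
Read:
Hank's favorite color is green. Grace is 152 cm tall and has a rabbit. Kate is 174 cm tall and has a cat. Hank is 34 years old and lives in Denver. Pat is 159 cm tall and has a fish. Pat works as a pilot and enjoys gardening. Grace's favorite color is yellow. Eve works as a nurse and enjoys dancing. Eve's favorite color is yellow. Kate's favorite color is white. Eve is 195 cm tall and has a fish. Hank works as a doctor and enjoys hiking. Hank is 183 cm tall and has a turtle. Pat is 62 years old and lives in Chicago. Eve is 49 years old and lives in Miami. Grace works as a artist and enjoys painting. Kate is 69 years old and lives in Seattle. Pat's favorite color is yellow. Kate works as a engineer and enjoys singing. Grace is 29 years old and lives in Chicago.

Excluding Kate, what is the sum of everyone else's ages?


Sum (excluding Kate): 174

174


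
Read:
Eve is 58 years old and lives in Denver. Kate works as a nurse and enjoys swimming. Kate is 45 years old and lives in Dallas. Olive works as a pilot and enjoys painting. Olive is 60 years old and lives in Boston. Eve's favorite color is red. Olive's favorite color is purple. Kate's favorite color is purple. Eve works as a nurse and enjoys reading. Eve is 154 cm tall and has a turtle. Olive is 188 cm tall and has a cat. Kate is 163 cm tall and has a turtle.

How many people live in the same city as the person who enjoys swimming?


Person with hobby swimming is Kate, city Dallas. Count = 1

1


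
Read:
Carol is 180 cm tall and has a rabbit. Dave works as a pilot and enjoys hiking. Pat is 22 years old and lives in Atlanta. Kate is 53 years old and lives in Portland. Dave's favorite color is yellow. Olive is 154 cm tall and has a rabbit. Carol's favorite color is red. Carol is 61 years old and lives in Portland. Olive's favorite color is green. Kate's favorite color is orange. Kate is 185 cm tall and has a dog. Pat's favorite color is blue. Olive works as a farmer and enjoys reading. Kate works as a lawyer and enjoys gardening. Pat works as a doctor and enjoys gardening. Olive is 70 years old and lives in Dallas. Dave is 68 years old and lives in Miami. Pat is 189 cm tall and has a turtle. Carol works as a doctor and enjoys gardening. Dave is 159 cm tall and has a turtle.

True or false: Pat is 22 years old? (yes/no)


Pat is actually 22. yes

yes


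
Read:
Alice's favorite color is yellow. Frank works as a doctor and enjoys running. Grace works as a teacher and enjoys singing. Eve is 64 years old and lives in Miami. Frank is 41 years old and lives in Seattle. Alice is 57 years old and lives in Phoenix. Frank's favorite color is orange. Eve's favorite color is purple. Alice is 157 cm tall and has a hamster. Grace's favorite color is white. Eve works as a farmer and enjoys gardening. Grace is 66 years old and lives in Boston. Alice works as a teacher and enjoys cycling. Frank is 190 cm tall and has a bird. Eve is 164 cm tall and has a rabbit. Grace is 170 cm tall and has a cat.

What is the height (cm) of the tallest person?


Tallest: Frank at 190 cm

190


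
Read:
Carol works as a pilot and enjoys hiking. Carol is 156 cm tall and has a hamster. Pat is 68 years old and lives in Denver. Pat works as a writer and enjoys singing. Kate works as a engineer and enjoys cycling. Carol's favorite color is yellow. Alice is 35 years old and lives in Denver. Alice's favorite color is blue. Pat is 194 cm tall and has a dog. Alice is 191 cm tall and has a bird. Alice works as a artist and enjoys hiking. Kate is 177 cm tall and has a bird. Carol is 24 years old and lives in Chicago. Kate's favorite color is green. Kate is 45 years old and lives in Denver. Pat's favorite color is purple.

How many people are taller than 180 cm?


Taller than 180: 2

2


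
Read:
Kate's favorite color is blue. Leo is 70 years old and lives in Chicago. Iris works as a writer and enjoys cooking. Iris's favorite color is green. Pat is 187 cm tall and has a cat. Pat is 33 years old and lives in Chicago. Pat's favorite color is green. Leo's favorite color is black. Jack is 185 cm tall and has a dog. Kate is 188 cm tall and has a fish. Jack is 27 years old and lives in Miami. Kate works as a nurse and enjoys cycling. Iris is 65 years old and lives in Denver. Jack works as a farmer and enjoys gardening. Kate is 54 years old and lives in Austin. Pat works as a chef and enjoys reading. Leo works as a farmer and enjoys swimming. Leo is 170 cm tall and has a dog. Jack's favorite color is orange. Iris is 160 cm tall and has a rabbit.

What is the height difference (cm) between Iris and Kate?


|160 - 188| = 28

28


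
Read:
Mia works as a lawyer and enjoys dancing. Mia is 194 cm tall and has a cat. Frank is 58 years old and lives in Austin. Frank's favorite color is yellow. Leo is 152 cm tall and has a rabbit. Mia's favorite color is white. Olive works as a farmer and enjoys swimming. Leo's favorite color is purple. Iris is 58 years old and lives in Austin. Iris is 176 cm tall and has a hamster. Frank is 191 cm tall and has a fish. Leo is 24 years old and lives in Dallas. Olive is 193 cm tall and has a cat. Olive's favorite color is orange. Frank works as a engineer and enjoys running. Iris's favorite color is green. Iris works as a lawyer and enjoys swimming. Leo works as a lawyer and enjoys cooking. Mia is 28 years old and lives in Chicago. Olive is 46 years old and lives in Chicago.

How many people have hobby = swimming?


Count: 2

2


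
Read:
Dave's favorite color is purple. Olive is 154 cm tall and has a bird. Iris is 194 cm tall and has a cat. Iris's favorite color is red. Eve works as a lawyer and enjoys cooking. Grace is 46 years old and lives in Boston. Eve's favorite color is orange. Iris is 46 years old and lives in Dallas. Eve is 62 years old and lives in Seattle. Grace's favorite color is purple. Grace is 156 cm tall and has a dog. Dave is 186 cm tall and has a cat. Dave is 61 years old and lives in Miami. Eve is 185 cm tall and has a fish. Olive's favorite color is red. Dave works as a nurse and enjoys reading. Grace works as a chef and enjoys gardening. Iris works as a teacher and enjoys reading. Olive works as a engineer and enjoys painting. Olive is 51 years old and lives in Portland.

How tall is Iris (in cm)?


Iris is 194 cm tall

194


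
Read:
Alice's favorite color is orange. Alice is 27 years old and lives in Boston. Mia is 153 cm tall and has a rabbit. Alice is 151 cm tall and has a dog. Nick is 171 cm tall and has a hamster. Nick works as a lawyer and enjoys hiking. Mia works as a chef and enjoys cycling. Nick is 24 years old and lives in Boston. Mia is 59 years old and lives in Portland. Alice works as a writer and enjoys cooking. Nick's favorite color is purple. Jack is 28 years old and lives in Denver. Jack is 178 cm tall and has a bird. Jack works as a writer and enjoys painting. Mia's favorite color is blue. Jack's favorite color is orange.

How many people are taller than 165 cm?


Taller than 165: 2

2


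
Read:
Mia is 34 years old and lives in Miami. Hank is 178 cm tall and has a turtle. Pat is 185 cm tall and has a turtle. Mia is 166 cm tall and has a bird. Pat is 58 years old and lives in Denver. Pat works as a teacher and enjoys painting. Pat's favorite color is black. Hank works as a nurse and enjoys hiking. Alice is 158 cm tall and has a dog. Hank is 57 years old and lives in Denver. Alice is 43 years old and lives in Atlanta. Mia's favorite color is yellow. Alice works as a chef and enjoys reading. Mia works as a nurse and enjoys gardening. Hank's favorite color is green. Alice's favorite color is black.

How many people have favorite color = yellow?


Count: 1

1


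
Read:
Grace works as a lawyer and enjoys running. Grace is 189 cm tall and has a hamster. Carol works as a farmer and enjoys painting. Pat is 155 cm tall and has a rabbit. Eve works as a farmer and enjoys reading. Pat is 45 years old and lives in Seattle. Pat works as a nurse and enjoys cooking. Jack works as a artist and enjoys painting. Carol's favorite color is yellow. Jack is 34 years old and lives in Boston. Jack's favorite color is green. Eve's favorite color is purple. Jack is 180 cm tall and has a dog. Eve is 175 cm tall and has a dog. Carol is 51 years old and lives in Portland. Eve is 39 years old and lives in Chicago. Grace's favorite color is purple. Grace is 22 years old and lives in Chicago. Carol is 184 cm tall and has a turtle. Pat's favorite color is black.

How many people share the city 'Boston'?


Count: 1

1


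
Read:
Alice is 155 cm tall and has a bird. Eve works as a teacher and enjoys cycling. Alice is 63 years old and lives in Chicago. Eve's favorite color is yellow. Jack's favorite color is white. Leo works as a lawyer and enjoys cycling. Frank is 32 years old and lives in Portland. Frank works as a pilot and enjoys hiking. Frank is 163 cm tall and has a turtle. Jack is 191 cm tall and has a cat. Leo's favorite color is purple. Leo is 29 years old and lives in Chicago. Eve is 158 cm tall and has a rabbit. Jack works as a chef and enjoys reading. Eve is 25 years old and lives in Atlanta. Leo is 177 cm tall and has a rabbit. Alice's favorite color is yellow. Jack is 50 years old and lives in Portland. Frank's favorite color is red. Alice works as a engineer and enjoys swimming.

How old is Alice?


Alice is 63 years old

63


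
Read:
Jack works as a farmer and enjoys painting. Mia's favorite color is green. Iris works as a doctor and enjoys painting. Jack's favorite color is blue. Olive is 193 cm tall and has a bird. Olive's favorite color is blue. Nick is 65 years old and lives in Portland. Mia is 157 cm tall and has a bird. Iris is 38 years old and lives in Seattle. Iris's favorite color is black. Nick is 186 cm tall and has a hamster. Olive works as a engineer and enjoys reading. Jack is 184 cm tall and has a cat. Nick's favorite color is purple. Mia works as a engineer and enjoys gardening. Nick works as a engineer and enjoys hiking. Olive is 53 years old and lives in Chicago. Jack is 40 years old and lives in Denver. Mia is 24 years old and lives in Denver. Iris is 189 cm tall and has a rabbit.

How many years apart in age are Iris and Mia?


38 vs 24, diff = 14

14


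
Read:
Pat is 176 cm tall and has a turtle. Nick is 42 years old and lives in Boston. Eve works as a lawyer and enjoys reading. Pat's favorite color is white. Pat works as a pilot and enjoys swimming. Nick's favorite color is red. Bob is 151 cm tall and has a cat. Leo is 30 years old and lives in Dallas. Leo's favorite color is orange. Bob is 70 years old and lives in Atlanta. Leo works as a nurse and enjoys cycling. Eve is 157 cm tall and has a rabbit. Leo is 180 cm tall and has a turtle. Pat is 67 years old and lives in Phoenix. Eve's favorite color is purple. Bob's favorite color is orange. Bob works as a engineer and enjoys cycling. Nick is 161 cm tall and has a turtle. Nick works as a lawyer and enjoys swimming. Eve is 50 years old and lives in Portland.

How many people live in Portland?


Count in Portland: 1

1


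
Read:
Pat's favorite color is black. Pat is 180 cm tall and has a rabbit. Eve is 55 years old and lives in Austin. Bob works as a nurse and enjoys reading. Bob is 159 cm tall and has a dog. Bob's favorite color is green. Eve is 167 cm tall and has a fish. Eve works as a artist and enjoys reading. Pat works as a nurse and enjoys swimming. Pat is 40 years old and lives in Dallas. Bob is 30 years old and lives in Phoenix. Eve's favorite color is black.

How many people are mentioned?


People: Pat, Bob, Eve. Count = 3

3


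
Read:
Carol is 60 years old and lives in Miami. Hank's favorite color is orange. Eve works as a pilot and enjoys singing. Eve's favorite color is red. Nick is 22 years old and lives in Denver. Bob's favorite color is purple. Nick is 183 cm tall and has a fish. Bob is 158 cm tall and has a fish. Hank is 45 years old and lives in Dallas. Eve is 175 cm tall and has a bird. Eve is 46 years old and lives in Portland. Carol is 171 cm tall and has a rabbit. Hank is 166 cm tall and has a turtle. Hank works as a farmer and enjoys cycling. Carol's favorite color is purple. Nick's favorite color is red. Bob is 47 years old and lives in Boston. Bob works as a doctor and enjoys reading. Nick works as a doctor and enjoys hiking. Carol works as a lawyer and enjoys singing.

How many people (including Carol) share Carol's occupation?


Carol is a lawyer. Count = 1

1


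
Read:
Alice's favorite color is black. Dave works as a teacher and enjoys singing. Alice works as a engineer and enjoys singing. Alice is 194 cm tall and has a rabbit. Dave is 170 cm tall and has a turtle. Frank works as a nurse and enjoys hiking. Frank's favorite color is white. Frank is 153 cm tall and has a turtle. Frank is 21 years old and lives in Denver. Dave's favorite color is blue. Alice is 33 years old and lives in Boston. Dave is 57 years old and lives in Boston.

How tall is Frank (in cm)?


Frank is 153 cm tall

153


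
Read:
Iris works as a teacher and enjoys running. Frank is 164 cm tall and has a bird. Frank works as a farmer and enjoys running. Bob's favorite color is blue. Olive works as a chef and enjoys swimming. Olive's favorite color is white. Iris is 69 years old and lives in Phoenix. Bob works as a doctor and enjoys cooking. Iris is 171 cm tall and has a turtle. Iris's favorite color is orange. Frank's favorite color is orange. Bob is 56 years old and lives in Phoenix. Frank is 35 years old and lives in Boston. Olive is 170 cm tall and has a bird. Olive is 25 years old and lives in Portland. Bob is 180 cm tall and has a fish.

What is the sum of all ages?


56+35+25+69 = 185

185


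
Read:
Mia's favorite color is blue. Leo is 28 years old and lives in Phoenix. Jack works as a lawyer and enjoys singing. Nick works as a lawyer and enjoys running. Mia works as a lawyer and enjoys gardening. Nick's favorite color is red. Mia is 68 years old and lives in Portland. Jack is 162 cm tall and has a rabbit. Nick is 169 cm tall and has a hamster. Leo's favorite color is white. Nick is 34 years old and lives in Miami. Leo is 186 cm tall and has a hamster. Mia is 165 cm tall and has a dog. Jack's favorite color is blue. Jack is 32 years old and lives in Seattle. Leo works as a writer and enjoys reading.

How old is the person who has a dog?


Person with dog is Mia, age 68

68


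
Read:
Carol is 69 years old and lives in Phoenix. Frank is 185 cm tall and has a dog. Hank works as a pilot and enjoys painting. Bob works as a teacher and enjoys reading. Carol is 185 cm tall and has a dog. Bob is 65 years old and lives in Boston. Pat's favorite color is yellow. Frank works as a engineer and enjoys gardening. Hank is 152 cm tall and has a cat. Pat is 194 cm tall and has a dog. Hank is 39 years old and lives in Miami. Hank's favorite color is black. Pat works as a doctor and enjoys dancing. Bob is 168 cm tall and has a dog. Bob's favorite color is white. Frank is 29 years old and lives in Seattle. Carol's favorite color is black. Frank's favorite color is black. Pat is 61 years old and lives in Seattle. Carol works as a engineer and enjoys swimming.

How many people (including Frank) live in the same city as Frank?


Frank lives in Seattle. Count = 2

2


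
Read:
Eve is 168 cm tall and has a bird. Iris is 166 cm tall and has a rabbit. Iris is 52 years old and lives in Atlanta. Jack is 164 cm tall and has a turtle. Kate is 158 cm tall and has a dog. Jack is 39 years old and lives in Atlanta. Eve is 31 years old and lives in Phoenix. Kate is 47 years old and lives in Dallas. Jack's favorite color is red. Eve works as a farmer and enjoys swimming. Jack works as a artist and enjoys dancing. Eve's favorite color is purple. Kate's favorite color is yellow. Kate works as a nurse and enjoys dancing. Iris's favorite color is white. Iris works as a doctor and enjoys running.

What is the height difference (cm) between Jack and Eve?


|164 - 168| = 4

4


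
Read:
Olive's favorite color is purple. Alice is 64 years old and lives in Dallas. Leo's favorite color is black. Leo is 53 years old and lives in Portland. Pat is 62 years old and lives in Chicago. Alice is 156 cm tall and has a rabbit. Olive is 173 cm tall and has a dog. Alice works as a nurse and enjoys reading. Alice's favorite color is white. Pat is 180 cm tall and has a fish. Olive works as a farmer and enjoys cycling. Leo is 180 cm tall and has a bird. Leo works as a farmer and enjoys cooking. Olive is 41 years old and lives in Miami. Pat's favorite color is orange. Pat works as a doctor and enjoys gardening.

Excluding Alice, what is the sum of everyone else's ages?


Sum (excluding Alice): 156

156


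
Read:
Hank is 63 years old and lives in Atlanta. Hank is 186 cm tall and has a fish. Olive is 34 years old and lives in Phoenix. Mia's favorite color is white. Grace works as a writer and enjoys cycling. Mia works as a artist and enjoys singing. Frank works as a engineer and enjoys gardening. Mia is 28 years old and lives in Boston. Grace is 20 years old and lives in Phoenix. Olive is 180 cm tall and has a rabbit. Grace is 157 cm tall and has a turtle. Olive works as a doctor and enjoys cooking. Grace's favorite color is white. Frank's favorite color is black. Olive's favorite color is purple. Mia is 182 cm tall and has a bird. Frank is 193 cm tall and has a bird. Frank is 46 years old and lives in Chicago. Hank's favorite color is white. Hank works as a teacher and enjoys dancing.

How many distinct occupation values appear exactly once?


Unique occupation values: 5

5


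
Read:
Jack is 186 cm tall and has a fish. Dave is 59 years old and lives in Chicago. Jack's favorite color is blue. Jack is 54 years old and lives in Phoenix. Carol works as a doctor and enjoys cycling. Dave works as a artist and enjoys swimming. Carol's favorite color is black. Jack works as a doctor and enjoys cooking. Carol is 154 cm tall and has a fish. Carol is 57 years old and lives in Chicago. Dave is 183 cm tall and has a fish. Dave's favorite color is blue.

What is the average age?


Sum=170, n=3, avg=56.67

56.67


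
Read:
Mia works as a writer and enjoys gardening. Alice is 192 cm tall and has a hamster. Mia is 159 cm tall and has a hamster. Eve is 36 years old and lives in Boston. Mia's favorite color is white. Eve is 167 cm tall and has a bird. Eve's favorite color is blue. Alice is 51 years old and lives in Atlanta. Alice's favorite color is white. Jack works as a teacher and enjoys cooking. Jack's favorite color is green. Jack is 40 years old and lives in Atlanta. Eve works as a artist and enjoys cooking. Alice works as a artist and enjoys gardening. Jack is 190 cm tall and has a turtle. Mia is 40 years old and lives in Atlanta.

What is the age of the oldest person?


Oldest: Alice at 51

51


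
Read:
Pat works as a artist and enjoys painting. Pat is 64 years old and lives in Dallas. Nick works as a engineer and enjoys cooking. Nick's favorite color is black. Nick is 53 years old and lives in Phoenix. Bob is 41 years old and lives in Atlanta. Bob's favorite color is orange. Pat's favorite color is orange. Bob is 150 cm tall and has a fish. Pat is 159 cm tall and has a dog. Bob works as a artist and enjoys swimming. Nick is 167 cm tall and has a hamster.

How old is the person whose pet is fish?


Person with pet=fish is Bob, age 41

41


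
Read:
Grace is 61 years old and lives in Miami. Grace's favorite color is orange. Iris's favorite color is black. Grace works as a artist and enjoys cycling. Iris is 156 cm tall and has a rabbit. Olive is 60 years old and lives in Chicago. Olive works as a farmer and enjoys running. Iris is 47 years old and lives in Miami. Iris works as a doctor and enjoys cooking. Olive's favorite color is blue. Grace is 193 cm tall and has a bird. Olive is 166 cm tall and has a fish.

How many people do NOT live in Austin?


Not in Austin: 3

3


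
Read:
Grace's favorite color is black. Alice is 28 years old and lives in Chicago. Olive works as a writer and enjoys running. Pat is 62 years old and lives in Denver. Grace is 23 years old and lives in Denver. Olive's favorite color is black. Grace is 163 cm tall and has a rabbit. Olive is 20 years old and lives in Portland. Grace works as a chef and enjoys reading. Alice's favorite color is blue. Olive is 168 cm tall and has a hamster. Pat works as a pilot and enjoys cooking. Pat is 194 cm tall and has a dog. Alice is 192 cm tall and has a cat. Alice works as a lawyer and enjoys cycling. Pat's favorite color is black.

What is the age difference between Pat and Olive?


|62 - 20| = 42

42


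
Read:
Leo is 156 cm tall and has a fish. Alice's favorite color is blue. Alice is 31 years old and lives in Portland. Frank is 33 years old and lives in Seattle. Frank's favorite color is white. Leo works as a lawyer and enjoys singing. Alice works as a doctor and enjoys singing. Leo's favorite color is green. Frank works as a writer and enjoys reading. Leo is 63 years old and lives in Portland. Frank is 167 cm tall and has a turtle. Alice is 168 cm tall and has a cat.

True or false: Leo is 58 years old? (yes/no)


Leo is actually 63. no

no


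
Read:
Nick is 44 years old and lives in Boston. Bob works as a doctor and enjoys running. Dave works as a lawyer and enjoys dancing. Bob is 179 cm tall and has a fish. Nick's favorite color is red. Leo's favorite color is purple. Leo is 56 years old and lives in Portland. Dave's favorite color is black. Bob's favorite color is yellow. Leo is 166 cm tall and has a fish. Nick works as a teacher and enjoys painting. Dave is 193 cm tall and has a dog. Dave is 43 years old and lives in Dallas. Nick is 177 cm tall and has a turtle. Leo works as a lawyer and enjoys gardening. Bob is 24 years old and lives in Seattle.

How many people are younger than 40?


Filter: 1

1


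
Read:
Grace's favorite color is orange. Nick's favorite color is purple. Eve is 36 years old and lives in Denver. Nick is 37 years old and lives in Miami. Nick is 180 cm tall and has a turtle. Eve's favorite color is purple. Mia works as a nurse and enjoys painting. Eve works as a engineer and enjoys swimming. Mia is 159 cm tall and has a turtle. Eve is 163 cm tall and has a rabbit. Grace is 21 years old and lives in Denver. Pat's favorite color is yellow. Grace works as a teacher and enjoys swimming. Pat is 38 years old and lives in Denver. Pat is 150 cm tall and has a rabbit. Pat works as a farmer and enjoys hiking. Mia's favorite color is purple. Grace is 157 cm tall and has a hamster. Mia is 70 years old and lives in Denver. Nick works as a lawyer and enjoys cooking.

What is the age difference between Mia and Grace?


|70 - 21| = 49

49


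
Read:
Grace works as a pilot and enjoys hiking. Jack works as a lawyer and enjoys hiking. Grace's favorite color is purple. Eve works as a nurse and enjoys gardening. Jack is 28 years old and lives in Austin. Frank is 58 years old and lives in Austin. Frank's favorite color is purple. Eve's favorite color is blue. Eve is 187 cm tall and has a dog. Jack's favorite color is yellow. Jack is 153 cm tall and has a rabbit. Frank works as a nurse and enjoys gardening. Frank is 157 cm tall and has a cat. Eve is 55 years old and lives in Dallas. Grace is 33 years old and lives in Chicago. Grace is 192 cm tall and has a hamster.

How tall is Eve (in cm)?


Eve is 187 cm tall

187


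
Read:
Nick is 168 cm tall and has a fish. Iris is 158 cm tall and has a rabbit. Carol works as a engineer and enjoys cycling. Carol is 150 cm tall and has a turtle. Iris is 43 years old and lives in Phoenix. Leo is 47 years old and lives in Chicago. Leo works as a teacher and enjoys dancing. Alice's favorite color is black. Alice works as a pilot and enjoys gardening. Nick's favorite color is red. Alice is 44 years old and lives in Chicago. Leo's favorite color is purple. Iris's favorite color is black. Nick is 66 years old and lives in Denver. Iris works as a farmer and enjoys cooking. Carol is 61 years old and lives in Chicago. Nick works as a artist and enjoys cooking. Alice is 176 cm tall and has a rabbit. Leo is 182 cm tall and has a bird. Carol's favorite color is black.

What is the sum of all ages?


61+44+43+47+66 = 261

261


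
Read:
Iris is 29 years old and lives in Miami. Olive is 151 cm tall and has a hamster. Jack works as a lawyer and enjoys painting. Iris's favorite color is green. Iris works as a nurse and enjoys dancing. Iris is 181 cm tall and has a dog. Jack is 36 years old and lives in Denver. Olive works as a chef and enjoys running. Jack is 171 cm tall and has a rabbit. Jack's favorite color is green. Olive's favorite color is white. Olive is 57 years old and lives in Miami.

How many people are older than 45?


Filter: 1

1


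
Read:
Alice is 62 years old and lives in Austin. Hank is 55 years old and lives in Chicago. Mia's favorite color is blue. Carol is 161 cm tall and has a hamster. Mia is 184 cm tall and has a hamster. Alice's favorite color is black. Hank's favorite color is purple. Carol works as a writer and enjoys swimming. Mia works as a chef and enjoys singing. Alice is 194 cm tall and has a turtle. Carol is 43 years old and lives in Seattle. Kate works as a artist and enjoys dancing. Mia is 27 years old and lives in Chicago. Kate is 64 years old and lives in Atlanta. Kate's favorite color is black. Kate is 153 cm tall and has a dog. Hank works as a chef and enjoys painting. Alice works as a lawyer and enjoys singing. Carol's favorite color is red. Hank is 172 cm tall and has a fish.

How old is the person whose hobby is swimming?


Person with hobby=swimming is Carol, age 43

43


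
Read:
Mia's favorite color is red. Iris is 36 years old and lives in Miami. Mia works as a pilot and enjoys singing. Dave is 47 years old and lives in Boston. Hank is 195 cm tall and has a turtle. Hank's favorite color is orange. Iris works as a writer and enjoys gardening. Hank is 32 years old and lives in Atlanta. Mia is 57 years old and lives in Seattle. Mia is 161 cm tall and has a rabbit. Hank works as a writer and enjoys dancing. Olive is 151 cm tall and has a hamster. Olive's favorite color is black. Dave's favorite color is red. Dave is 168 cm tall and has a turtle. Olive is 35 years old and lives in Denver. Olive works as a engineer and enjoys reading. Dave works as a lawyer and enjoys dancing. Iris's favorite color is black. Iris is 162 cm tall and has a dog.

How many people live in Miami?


Count in Miami: 1

1


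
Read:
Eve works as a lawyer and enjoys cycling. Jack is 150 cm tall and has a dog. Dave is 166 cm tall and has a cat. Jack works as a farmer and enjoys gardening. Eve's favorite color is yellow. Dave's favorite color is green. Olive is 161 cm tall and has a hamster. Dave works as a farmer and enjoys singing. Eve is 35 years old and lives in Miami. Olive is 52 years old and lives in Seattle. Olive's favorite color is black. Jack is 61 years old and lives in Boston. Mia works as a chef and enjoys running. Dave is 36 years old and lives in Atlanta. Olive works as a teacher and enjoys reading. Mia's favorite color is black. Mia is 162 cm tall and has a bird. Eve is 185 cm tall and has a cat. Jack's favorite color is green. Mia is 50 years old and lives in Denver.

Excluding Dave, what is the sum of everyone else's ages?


Sum (excluding Dave): 198

198


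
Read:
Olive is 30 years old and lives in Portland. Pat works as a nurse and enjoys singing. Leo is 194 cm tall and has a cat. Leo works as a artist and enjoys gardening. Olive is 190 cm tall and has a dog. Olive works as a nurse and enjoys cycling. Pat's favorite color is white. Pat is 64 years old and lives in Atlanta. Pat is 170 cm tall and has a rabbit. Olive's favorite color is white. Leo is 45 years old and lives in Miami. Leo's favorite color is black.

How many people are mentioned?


People: Pat, Leo, Olive. Count = 3

3
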